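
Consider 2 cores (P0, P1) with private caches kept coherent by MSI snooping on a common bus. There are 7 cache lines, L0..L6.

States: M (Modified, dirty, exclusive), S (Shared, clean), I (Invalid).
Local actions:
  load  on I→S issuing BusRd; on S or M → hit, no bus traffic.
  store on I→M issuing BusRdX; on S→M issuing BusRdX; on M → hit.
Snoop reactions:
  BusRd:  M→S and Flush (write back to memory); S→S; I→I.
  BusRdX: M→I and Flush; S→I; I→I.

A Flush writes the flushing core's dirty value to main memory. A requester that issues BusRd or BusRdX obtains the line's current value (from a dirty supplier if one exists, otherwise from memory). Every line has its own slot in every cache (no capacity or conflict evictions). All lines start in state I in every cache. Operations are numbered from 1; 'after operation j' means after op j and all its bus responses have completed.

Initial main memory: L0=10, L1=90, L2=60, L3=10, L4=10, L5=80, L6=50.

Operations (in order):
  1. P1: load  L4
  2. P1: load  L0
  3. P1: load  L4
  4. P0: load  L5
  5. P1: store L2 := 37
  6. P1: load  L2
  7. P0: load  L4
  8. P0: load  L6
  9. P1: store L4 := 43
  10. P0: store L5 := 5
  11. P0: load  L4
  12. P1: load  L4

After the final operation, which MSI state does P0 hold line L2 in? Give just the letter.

  op1 P1: load  L4 → I/S on L4; bus BusRd; mem=10
  op2 P1: load  L0 → I/S on L0; bus BusRd; mem=10
  op3 P1: load  L4 → I/S on L4; bus (none); mem=10
  op4 P0: load  L5 → S/I on L5; bus BusRd; mem=80
  op5 P1: store L2 := 37 → I/M on L2; bus BusRdX; mem=60
  op6 P1: load  L2 → I/M on L2; bus (none); mem=60
  op7 P0: load  L4 → S/S on L4; bus BusRd; mem=10
  op8 P0: load  L6 → S/I on L6; bus BusRd; mem=50
  op9 P1: store L4 := 43 → I/M on L4; bus BusRdX; mem=10
  op10 P0: store L5 := 5 → M/I on L5; bus BusRdX; mem=80
  op11 P0: load  L4 → S/S on L4; bus BusRd Flush; mem=43
  op12 P1: load  L4 → S/S on L4; bus (none); mem=43

state = I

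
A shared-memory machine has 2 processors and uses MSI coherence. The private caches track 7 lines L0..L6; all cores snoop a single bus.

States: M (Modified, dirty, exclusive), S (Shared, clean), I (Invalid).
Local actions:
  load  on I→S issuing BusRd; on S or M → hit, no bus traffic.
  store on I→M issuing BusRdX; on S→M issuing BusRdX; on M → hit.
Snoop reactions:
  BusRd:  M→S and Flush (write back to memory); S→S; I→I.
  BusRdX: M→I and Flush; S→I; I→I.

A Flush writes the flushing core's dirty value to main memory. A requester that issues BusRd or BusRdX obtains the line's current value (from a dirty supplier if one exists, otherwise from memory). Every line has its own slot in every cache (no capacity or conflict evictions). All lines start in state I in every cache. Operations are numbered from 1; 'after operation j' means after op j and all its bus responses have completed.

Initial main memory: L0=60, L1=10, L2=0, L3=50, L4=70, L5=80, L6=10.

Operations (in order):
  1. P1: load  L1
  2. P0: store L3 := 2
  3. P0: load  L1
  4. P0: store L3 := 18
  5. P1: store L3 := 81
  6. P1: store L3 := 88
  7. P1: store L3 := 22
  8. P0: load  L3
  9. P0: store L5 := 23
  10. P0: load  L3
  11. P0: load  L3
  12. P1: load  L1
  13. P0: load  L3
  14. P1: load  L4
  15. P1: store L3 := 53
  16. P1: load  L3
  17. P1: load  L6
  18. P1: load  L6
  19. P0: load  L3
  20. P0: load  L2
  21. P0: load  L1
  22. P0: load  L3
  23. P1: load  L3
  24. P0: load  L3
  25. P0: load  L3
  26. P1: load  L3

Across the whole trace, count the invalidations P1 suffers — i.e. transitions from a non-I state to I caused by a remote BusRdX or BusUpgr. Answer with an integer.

step 1: P1: load  L1  ⟶  IS  (L1)  txn=BusRd  M[L1]=10
step 2: P0: store L3 := 2  ⟶  MI  (L3)  txn=BusRdX  M[L3]=50
step 3: P0: load  L1  ⟶  SS  (L1)  txn=BusRd  M[L1]=10
step 4: P0: store L3 := 18  ⟶  MI  (L3)  txn=∅  M[L3]=50
step 5: P1: store L3 := 81  ⟶  IM  (L3)  txn=BusRdX+Flush  M[L3]=18
step 6: P1: store L3 := 88  ⟶  IM  (L3)  txn=∅  M[L3]=18
step 7: P1: store L3 := 22  ⟶  IM  (L3)  txn=∅  M[L3]=18
step 8: P0: load  L3  ⟶  SS  (L3)  txn=BusRd+Flush  M[L3]=22
step 9: P0: store L5 := 23  ⟶  MI  (L5)  txn=BusRdX  M[L5]=80
step 10: P0: load  L3  ⟶  SS  (L3)  txn=∅  M[L3]=22
step 11: P0: load  L3  ⟶  SS  (L3)  txn=∅  M[L3]=22
step 12: P1: load  L1  ⟶  SS  (L1)  txn=∅  M[L1]=10
step 13: P0: load  L3  ⟶  SS  (L3)  txn=∅  M[L3]=22
step 14: P1: load  L4  ⟶  IS  (L4)  txn=BusRd  M[L4]=70
step 15: P1: store L3 := 53  ⟶  IM  (L3)  txn=BusRdX  M[L3]=22
step 16: P1: load  L3  ⟶  IM  (L3)  txn=∅  M[L3]=22
step 17: P1: load  L6  ⟶  IS  (L6)  txn=BusRd  M[L6]=10
step 18: P1: load  L6  ⟶  IS  (L6)  txn=∅  M[L6]=10
step 19: P0: load  L3  ⟶  SS  (L3)  txn=BusRd+Flush  M[L3]=53
step 20: P0: load  L2  ⟶  SI  (L2)  txn=BusRd  M[L2]=0
step 21: P0: load  L1  ⟶  SS  (L1)  txn=∅  M[L1]=10
step 22: P0: load  L3  ⟶  SS  (L3)  txn=∅  M[L3]=53
step 23: P1: load  L3  ⟶  SS  (L3)  txn=∅  M[L3]=53
step 24: P0: load  L3  ⟶  SS  (L3)  txn=∅  M[L3]=53
step 25: P0: load  L3  ⟶  SS  (L3)  txn=∅  M[L3]=53
step 26: P1: load  L3  ⟶  SS  (L3)  txn=∅  M[L3]=53

invalidations = 0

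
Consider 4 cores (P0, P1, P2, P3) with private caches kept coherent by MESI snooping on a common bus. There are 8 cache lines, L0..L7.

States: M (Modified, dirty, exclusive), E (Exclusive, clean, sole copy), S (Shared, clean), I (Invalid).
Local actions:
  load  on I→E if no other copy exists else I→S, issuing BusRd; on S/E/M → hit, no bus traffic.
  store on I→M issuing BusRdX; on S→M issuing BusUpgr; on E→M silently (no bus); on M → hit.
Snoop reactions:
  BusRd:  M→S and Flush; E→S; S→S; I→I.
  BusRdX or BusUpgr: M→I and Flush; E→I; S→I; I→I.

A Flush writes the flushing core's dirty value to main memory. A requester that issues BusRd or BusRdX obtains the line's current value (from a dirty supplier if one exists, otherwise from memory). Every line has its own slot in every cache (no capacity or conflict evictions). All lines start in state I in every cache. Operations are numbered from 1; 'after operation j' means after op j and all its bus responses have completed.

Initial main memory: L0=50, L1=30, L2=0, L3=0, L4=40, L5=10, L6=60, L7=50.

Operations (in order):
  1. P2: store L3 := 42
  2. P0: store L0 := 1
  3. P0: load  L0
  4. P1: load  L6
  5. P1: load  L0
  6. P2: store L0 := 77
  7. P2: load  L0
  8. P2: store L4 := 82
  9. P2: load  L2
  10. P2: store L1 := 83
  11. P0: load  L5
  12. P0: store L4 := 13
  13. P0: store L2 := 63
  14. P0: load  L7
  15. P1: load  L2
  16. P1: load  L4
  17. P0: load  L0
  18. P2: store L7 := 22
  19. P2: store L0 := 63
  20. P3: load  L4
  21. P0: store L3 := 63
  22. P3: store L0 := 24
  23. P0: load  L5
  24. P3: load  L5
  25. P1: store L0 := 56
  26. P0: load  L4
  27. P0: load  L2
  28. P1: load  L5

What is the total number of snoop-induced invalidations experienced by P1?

invalidations = 1

  op1 P2: store L3 := 42 → I/I/M/I on L3; bus BusRdX; mem=0
  op2 P0: store L0 := 1 → M/I/I/I on L0; bus BusRdX; mem=50
  op3 P0: load  L0 → M/I/I/I on L0; bus (none); mem=50
  op4 P1: load  L6 → I/E/I/I on L6; bus BusRd; mem=60
  op5 P1: load  L0 → S/S/I/I on L0; bus BusRd Flush; mem=1
  op6 P2: store L0 := 77 → I/I/M/I on L0; bus BusRdX; mem=1
  op7 P2: load  L0 → I/I/M/I on L0; bus (none); mem=1
  op8 P2: store L4 := 82 → I/I/M/I on L4; bus BusRdX; mem=40
  op9 P2: load  L2 → I/I/E/I on L2; bus BusRd; mem=0
  op10 P2: store L1 := 83 → I/I/M/I on L1; bus BusRdX; mem=30
  op11 P0: load  L5 → E/I/I/I on L5; bus BusRd; mem=10
  op12 P0: store L4 := 13 → M/I/I/I on L4; bus BusRdX Flush; mem=82
  op13 P0: store L2 := 63 → M/I/I/I on L2; bus BusRdX; mem=0
  op14 P0: load  L7 → E/I/I/I on L7; bus BusRd; mem=50
  op15 P1: load  L2 → S/S/I/I on L2; bus BusRd Flush; mem=63
  op16 P1: load  L4 → S/S/I/I on L4; bus BusRd Flush; mem=13
  op17 P0: load  L0 → S/I/S/I on L0; bus BusRd Flush; mem=77
  op18 P2: store L7 := 22 → I/I/M/I on L7; bus BusRdX; mem=50
  op19 P2: store L0 := 63 → I/I/M/I on L0; bus BusUpgr; mem=77
  op20 P3: load  L4 → S/S/I/S on L4; bus BusRd; mem=13
  op21 P0: store L3 := 63 → M/I/I/I on L3; bus BusRdX Flush; mem=42
  op22 P3: store L0 := 24 → I/I/I/M on L0; bus BusRdX Flush; mem=63
  op23 P0: load  L5 → E/I/I/I on L5; bus (none); mem=10
  op24 P3: load  L5 → S/I/I/S on L5; bus BusRd; mem=10
  op25 P1: store L0 := 56 → I/M/I/I on L0; bus BusRdX Flush; mem=24
  op26 P0: load  L4 → S/S/I/S on L4; bus (none); mem=13
  op27 P0: load  L2 → S/S/I/I on L2; bus (none); mem=63
  op28 P1: load  L5 → S/S/I/S on L5; bus BusRd; mem=10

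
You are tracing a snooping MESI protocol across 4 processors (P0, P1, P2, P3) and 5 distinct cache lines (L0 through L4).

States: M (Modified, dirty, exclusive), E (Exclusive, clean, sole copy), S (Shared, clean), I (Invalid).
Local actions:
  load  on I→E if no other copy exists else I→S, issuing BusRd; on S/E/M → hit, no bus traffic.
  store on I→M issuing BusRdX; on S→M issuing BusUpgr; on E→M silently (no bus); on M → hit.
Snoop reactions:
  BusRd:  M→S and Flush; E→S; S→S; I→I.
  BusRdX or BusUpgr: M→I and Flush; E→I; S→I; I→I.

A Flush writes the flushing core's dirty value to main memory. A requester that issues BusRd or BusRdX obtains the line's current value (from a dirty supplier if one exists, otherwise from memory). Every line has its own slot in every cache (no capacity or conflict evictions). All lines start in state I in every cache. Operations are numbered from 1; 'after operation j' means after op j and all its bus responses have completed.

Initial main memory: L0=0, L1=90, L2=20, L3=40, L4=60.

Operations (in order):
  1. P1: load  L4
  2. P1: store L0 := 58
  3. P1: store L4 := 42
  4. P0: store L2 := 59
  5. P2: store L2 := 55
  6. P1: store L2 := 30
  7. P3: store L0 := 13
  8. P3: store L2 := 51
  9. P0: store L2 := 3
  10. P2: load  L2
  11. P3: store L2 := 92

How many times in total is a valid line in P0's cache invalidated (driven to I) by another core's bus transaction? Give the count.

[1] P1: load  L4 | P0:I, P1:E(60), P2:I, P3:I | bus: BusRd
[2] P1: store L0 := 58 | P0:I, P1:M(58), P2:I, P3:I | bus: BusRdX
[3] P1: store L4 := 42 | P0:I, P1:M(42), P2:I, P3:I | bus: none
[4] P0: store L2 := 59 | P0:M(59), P1:I, P2:I, P3:I | bus: BusRdX
[5] P2: store L2 := 55 | P0:I, P1:I, P2:M(55), P3:I | bus: BusRdX,Flush
[6] P1: store L2 := 30 | P0:I, P1:M(30), P2:I, P3:I | bus: BusRdX,Flush
[7] P3: store L0 := 13 | P0:I, P1:I, P2:I, P3:M(13) | bus: BusRdX,Flush
[8] P3: store L2 := 51 | P0:I, P1:I, P2:I, P3:M(51) | bus: BusRdX,Flush
[9] P0: store L2 := 3 | P0:M(3), P1:I, P2:I, P3:I | bus: BusRdX,Flush
[10] P2: load  L2 | P0:S(3), P1:I, P2:S(3), P3:I | bus: BusRd,Flush
[11] P3: store L2 := 92 | P0:I, P1:I, P2:I, P3:M(92) | bus: BusRdX

invalidations = 2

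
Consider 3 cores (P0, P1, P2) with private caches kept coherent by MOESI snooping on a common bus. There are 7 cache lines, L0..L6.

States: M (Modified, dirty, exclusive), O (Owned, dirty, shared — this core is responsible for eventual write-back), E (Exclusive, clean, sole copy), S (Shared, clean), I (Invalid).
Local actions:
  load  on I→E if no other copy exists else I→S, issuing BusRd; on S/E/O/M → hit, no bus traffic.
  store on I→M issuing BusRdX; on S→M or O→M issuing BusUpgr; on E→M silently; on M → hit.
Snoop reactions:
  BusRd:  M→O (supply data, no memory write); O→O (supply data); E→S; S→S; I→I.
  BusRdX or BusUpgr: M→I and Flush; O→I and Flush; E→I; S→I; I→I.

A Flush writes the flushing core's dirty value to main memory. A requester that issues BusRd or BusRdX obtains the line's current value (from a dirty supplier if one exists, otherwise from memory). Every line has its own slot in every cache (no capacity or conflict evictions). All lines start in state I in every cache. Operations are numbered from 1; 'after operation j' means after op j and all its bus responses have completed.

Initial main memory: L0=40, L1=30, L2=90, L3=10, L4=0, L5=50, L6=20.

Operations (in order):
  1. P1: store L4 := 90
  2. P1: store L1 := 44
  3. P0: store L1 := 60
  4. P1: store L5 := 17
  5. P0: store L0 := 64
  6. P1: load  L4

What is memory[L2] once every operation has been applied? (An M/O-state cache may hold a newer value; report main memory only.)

step 1: P1: store L4 := 90  ⟶  IMI  (L4)  txn=BusRdX  M[L4]=0
step 2: P1: store L1 := 44  ⟶  IMI  (L1)  txn=BusRdX  M[L1]=30
step 3: P0: store L1 := 60  ⟶  MII  (L1)  txn=BusRdX+Flush  M[L1]=44
step 4: P1: store L5 := 17  ⟶  IMI  (L5)  txn=BusRdX  M[L5]=50
step 5: P0: store L0 := 64  ⟶  MII  (L0)  txn=BusRdX  M[L0]=40
step 6: P1: load  L4  ⟶  IMI  (L4)  txn=∅  M[L4]=0

memory[L2] = 90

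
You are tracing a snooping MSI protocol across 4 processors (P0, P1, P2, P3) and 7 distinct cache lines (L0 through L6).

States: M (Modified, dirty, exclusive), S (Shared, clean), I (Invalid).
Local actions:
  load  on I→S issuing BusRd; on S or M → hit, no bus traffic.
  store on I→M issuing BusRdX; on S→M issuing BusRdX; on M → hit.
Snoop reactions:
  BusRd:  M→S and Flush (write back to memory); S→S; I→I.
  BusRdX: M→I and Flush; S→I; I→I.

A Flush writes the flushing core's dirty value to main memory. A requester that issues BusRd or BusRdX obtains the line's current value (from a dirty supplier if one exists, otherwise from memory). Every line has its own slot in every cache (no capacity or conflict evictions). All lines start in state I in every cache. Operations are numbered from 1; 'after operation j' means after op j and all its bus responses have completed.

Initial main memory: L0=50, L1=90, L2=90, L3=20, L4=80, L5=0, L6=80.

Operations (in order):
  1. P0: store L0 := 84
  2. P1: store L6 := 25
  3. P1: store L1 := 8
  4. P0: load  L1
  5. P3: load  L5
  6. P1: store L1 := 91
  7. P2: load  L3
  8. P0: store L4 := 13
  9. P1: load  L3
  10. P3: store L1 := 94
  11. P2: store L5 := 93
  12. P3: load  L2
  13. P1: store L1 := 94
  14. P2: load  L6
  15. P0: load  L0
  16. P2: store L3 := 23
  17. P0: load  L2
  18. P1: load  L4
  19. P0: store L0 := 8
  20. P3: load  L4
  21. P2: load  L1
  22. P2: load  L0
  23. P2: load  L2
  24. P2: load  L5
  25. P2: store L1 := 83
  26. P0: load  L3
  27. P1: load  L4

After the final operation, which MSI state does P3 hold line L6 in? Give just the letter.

state = I

1. P0: store L0 := 84  bus=[BusRdX]  L0: P0=M P1=I P2=I P3=I  mem[L0]=50
2. P1: store L6 := 25  bus=[BusRdX]  L6: P0=I P1=M P2=I P3=I  mem[L6]=80
3. P1: store L1 := 8  bus=[BusRdX]  L1: P0=I P1=M P2=I P3=I  mem[L1]=90
4. P0: load  L1  bus=[BusRd,Flush]  L1: P0=S P1=S P2=I P3=I  mem[L1]=8
5. P3: load  L5  bus=[BusRd]  L5: P0=I P1=I P2=I P3=S  mem[L5]=0
6. P1: store L1 := 91  bus=[BusRdX]  L1: P0=I P1=M P2=I P3=I  mem[L1]=8
7. P2: load  L3  bus=[BusRd]  L3: P0=I P1=I P2=S P3=I  mem[L3]=20
8. P0: store L4 := 13  bus=[BusRdX]  L4: P0=M P1=I P2=I P3=I  mem[L4]=80
9. P1: load  L3  bus=[BusRd]  L3: P0=I P1=S P2=S P3=I  mem[L3]=20
10. P3: store L1 := 94  bus=[BusRdX,Flush]  L1: P0=I P1=I P2=I P3=M  mem[L1]=91
11. P2: store L5 := 93  bus=[BusRdX]  L5: P0=I P1=I P2=M P3=I  mem[L5]=0
12. P3: load  L2  bus=[BusRd]  L2: P0=I P1=I P2=I P3=S  mem[L2]=90
13. P1: store L1 := 94  bus=[BusRdX,Flush]  L1: P0=I P1=M P2=I P3=I  mem[L1]=94
14. P2: load  L6  bus=[BusRd,Flush]  L6: P0=I P1=S P2=S P3=I  mem[L6]=25
15. P0: load  L0  bus=[-]  L0: P0=M P1=I P2=I P3=I  mem[L0]=50
16. P2: store L3 := 23  bus=[BusRdX]  L3: P0=I P1=I P2=M P3=I  mem[L3]=20
17. P0: load  L2  bus=[BusRd]  L2: P0=S P1=I P2=I P3=S  mem[L2]=90
18. P1: load  L4  bus=[BusRd,Flush]  L4: P0=S P1=S P2=I P3=I  mem[L4]=13
19. P0: store L0 := 8  bus=[-]  L0: P0=M P1=I P2=I P3=I  mem[L0]=50
20. P3: load  L4  bus=[BusRd]  L4: P0=S P1=S P2=I P3=S  mem[L4]=13
21. P2: load  L1  bus=[BusRd,Flush]  L1: P0=I P1=S P2=S P3=I  mem[L1]=94
22. P2: load  L0  bus=[BusRd,Flush]  L0: P0=S P1=I P2=S P3=I  mem[L0]=8
23. P2: load  L2  bus=[BusRd]  L2: P0=S P1=I P2=S P3=S  mem[L2]=90
24. P2: load  L5  bus=[-]  L5: P0=I P1=I P2=M P3=I  mem[L5]=0
25. P2: store L1 := 83  bus=[BusRdX]  L1: P0=I P1=I P2=M P3=I  mem[L1]=94
26. P0: load  L3  bus=[BusRd,Flush]  L3: P0=S P1=I P2=S P3=I  mem[L3]=23
27. P1: load  L4  bus=[-]  L4: P0=S P1=S P2=I P3=S  mem[L4]=13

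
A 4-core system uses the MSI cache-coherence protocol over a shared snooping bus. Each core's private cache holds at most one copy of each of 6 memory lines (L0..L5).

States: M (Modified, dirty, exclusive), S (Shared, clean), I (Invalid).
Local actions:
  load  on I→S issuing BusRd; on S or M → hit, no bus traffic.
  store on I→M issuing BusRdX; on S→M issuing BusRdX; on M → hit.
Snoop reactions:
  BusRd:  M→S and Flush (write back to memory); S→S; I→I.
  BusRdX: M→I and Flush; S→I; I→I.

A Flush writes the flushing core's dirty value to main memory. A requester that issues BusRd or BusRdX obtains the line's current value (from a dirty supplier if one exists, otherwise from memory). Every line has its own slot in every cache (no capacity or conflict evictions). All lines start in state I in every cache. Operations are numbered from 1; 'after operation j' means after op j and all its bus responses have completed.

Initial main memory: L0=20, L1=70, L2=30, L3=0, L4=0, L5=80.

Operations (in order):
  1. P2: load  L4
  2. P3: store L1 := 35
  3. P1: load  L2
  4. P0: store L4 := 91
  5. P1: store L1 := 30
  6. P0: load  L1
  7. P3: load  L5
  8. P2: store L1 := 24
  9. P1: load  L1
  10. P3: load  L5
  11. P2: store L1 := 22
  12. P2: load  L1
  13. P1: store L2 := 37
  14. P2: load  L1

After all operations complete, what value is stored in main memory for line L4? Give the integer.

memory[L4] = 0

step 1: P2: load  L4  ⟶  IISI  (L4)  txn=BusRd  M[L4]=0
step 2: P3: store L1 := 35  ⟶  IIIM  (L1)  txn=BusRdX  M[L1]=70
step 3: P1: load  L2  ⟶  ISII  (L2)  txn=BusRd  M[L2]=30
step 4: P0: store L4 := 91  ⟶  MIII  (L4)  txn=BusRdX  M[L4]=0
step 5: P1: store L1 := 30  ⟶  IMII  (L1)  txn=BusRdX+Flush  M[L1]=35
step 6: P0: load  L1  ⟶  SSII  (L1)  txn=BusRd+Flush  M[L1]=30
step 7: P3: load  L5  ⟶  IIIS  (L5)  txn=BusRd  M[L5]=80
step 8: P2: store L1 := 24  ⟶  IIMI  (L1)  txn=BusRdX  M[L1]=30
step 9: P1: load  L1  ⟶  ISSI  (L1)  txn=BusRd+Flush  M[L1]=24
step 10: P3: load  L5  ⟶  IIIS  (L5)  txn=∅  M[L5]=80
step 11: P2: store L1 := 22  ⟶  IIMI  (L1)  txn=BusRdX  M[L1]=24
step 12: P2: load  L1  ⟶  IIMI  (L1)  txn=∅  M[L1]=24
step 13: P1: store L2 := 37  ⟶  IMII  (L2)  txn=BusRdX  M[L2]=30
step 14: P2: load  L1  ⟶  IIMI  (L1)  txn=∅  M[L1]=24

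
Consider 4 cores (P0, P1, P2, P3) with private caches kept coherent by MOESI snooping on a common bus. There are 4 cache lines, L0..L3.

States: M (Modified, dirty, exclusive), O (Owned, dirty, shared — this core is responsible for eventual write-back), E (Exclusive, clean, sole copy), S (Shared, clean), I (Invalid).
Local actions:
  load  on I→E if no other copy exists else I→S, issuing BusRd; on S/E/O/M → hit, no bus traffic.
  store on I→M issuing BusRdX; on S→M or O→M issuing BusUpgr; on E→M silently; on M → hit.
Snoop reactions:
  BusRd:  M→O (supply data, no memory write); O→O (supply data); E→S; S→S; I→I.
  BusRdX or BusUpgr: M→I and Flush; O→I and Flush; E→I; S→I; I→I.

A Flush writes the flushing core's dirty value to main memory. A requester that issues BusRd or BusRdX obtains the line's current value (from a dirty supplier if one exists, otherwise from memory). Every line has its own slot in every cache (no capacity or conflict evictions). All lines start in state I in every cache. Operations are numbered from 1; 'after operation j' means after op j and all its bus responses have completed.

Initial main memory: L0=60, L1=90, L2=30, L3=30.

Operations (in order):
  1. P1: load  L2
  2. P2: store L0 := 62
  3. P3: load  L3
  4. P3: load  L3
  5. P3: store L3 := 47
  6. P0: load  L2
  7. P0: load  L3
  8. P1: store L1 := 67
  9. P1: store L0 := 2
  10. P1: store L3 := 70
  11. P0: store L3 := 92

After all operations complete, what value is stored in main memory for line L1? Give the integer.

step 1: P1: load  L2  ⟶  IEII  (L2)  txn=BusRd  M[L2]=30
step 2: P2: store L0 := 62  ⟶  IIMI  (L0)  txn=BusRdX  M[L0]=60
step 3: P3: load  L3  ⟶  IIIE  (L3)  txn=BusRd  M[L3]=30
step 4: P3: load  L3  ⟶  IIIE  (L3)  txn=∅  M[L3]=30
step 5: P3: store L3 := 47  ⟶  IIIM  (L3)  txn=∅  M[L3]=30
step 6: P0: load  L2  ⟶  SSII  (L2)  txn=BusRd  M[L2]=30
step 7: P0: load  L3  ⟶  SIIO  (L3)  txn=BusRd  M[L3]=30
step 8: P1: store L1 := 67  ⟶  IMII  (L1)  txn=BusRdX  M[L1]=90
step 9: P1: store L0 := 2  ⟶  IMII  (L0)  txn=BusRdX+Flush  M[L0]=62
step 10: P1: store L3 := 70  ⟶  IMII  (L3)  txn=BusRdX+Flush  M[L3]=47
step 11: P0: store L3 := 92  ⟶  MIII  (L3)  txn=BusRdX+Flush  M[L3]=70

memory[L1] = 90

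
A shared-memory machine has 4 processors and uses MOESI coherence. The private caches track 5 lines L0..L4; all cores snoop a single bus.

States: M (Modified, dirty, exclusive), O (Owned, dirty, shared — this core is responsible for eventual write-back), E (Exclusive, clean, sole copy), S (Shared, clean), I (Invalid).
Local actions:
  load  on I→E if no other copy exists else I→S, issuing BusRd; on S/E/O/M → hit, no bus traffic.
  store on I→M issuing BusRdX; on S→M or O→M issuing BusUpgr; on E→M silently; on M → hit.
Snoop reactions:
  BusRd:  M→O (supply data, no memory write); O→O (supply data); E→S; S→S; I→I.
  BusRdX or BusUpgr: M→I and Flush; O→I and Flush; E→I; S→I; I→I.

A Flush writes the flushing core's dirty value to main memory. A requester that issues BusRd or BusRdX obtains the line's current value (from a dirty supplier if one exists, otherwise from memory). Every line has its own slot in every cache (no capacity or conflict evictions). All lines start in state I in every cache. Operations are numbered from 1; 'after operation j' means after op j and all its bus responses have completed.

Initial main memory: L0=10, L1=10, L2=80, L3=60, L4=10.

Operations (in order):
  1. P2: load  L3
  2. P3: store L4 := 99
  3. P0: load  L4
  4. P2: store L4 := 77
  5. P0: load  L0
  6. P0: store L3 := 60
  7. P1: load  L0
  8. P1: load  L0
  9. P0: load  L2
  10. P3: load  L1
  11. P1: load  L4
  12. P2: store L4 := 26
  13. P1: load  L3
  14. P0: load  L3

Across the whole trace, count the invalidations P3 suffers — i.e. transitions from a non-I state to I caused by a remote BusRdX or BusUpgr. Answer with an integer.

step 1: P2: load  L3  ⟶  IIEI  (L3)  txn=BusRd  M[L3]=60
step 2: P3: store L4 := 99  ⟶  IIIM  (L4)  txn=BusRdX  M[L4]=10
step 3: P0: load  L4  ⟶  SIIO  (L4)  txn=BusRd  M[L4]=10
step 4: P2: store L4 := 77  ⟶  IIMI  (L4)  txn=BusRdX+Flush  M[L4]=99
step 5: P0: load  L0  ⟶  EIII  (L0)  txn=BusRd  M[L0]=10
step 6: P0: store L3 := 60  ⟶  MIII  (L3)  txn=BusRdX  M[L3]=60
step 7: P1: load  L0  ⟶  SSII  (L0)  txn=BusRd  M[L0]=10
step 8: P1: load  L0  ⟶  SSII  (L0)  txn=∅  M[L0]=10
step 9: P0: load  L2  ⟶  EIII  (L2)  txn=BusRd  M[L2]=80
step 10: P3: load  L1  ⟶  IIIE  (L1)  txn=BusRd  M[L1]=10
step 11: P1: load  L4  ⟶  ISOI  (L4)  txn=BusRd  M[L4]=99
step 12: P2: store L4 := 26  ⟶  IIMI  (L4)  txn=BusUpgr  M[L4]=99
step 13: P1: load  L3  ⟶  OSII  (L3)  txn=BusRd  M[L3]=60
step 14: P0: load  L3  ⟶  OSII  (L3)  txn=∅  M[L3]=60

invalidations = 1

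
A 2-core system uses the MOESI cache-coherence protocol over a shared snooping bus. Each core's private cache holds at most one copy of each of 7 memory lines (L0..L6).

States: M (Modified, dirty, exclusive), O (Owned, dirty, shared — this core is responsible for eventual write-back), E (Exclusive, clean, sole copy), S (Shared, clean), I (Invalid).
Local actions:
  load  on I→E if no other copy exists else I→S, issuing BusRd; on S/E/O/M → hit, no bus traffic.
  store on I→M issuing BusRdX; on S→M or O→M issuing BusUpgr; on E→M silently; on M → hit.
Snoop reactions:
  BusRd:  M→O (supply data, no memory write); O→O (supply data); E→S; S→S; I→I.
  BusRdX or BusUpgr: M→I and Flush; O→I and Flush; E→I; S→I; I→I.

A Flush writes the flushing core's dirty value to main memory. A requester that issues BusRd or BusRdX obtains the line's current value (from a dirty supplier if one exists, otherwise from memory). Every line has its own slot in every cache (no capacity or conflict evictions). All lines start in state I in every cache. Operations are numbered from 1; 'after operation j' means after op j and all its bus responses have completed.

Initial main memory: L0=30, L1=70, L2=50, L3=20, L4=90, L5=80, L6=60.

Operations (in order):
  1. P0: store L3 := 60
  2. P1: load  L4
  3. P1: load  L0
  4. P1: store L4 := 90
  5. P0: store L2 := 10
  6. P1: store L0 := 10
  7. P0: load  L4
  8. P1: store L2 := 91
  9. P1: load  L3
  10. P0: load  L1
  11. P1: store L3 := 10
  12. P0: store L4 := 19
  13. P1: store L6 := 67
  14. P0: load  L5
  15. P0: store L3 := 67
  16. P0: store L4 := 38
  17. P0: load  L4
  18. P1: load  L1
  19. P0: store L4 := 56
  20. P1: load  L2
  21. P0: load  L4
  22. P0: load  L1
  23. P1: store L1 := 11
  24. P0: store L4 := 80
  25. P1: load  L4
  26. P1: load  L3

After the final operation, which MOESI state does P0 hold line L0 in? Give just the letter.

step 1: P0: store L3 := 60  ⟶  MI  (L3)  txn=BusRdX  M[L3]=20
step 2: P1: load  L4  ⟶  IE  (L4)  txn=BusRd  M[L4]=90
step 3: P1: load  L0  ⟶  IE  (L0)  txn=BusRd  M[L0]=30
step 4: P1: store L4 := 90  ⟶  IM  (L4)  txn=∅  M[L4]=90
step 5: P0: store L2 := 10  ⟶  MI  (L2)  txn=BusRdX  M[L2]=50
step 6: P1: store L0 := 10  ⟶  IM  (L0)  txn=∅  M[L0]=30
step 7: P0: load  L4  ⟶  SO  (L4)  txn=BusRd  M[L4]=90
step 8: P1: store L2 := 91  ⟶  IM  (L2)  txn=BusRdX+Flush  M[L2]=10
step 9: P1: load  L3  ⟶  OS  (L3)  txn=BusRd  M[L3]=20
step 10: P0: load  L1  ⟶  EI  (L1)  txn=BusRd  M[L1]=70
step 11: P1: store L3 := 10  ⟶  IM  (L3)  txn=BusUpgr+Flush  M[L3]=60
step 12: P0: store L4 := 19  ⟶  MI  (L4)  txn=BusUpgr+Flush  M[L4]=90
step 13: P1: store L6 := 67  ⟶  IM  (L6)  txn=BusRdX  M[L6]=60
step 14: P0: load  L5  ⟶  EI  (L5)  txn=BusRd  M[L5]=80
step 15: P0: store L3 := 67  ⟶  MI  (L3)  txn=BusRdX+Flush  M[L3]=10
step 16: P0: store L4 := 38  ⟶  MI  (L4)  txn=∅  M[L4]=90
step 17: P0: load  L4  ⟶  MI  (L4)  txn=∅  M[L4]=90
step 18: P1: load  L1  ⟶  SS  (L1)  txn=BusRd  M[L1]=70
step 19: P0: store L4 := 56  ⟶  MI  (L4)  txn=∅  M[L4]=90
step 20: P1: load  L2  ⟶  IM  (L2)  txn=∅  M[L2]=10
step 21: P0: load  L4  ⟶  MI  (L4)  txn=∅  M[L4]=90
step 22: P0: load  L1  ⟶  SS  (L1)  txn=∅  M[L1]=70
step 23: P1: store L1 := 11  ⟶  IM  (L1)  txn=BusUpgr  M[L1]=70
step 24: P0: store L4 := 80  ⟶  MI  (L4)  txn=∅  M[L4]=90
step 25: P1: load  L4  ⟶  OS  (L4)  txn=BusRd  M[L4]=90
step 26: P1: load  L3  ⟶  OS  (L3)  txn=BusRd  M[L3]=10

state = I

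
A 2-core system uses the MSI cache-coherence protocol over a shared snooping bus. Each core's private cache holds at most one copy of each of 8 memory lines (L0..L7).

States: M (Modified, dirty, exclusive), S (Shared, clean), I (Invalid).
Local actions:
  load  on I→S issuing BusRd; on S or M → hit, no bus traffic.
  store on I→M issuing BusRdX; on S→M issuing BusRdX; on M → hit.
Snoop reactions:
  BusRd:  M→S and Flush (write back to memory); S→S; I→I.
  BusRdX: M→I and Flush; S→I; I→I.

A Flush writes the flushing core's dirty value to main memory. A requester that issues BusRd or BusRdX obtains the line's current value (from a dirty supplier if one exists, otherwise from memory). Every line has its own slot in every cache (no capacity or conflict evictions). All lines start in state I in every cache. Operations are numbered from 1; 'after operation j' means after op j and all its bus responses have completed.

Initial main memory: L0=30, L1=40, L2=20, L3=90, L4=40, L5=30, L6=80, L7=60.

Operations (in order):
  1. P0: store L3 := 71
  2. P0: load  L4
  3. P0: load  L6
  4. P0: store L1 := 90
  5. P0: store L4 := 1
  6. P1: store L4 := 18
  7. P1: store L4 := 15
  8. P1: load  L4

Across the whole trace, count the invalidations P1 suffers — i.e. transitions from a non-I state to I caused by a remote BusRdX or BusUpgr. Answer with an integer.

  op1 P0: store L3 := 71 → M/I on L3; bus BusRdX; mem=90
  op2 P0: load  L4 → S/I on L4; bus BusRd; mem=40
  op3 P0: load  L6 → S/I on L6; bus BusRd; mem=80
  op4 P0: store L1 := 90 → M/I on L1; bus BusRdX; mem=40
  op5 P0: store L4 := 1 → M/I on L4; bus BusRdX; mem=40
  op6 P1: store L4 := 18 → I/M on L4; bus BusRdX Flush; mem=1
  op7 P1: store L4 := 15 → I/M on L4; bus (none); mem=1
  op8 P1: load  L4 → I/M on L4; bus (none); mem=1

invalidations = 0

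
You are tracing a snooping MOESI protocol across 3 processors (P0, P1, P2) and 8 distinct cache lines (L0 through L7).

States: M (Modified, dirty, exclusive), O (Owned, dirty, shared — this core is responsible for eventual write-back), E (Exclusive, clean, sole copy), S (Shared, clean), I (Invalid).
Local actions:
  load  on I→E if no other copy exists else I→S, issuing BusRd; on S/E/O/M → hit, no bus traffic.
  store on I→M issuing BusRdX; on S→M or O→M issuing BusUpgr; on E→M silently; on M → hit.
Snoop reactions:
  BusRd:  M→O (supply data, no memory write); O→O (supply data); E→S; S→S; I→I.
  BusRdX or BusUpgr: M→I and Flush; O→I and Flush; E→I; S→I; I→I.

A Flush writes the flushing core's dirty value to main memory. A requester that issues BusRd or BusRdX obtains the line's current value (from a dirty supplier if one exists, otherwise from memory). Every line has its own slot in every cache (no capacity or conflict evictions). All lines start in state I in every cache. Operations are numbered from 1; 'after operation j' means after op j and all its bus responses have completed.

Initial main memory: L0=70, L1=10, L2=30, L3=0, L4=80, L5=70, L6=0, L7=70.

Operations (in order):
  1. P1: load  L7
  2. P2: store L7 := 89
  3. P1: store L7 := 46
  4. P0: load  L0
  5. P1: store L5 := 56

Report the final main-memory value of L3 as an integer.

memory[L3] = 0

step 1: P1: load  L7  ⟶  IEI  (L7)  txn=BusRd  M[L7]=70
step 2: P2: store L7 := 89  ⟶  IIM  (L7)  txn=BusRdX  M[L7]=70
step 3: P1: store L7 := 46  ⟶  IMI  (L7)  txn=BusRdX+Flush  M[L7]=89
step 4: P0: load  L0  ⟶  EII  (L0)  txn=BusRd  M[L0]=70
step 5: P1: store L5 := 56  ⟶  IMI  (L5)  txn=BusRdX  M[L5]=70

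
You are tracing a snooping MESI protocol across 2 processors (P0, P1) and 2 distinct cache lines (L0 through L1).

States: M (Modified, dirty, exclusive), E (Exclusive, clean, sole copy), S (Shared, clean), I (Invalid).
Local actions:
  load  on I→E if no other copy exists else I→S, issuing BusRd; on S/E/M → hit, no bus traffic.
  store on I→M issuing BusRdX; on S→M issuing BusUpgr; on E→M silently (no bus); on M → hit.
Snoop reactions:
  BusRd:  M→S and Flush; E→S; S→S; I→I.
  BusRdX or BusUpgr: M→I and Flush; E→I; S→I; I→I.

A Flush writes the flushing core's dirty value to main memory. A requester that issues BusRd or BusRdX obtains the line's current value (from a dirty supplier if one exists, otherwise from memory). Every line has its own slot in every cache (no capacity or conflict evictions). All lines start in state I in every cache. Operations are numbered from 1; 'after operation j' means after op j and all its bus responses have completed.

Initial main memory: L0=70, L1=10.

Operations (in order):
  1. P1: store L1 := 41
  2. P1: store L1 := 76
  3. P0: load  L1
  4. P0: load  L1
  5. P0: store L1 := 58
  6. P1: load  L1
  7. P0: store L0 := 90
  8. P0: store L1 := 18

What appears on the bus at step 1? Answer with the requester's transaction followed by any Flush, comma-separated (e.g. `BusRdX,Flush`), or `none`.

bus = BusRdX

1. P1: store L1 := 41  bus=[BusRdX]  L1: P0=I P1=M  mem[L1]=10
2. P1: store L1 := 76  bus=[-]  L1: P0=I P1=M  mem[L1]=10
3. P0: load  L1  bus=[BusRd,Flush]  L1: P0=S P1=S  mem[L1]=76
4. P0: load  L1  bus=[-]  L1: P0=S P1=S  mem[L1]=76
5. P0: store L1 := 58  bus=[BusUpgr]  L1: P0=M P1=I  mem[L1]=76
6. P1: load  L1  bus=[BusRd,Flush]  L1: P0=S P1=S  mem[L1]=58
7. P0: store L0 := 90  bus=[BusRdX]  L0: P0=M P1=I  mem[L0]=70
8. P0: store L1 := 18  bus=[BusUpgr]  L1: P0=M P1=I  mem[L1]=58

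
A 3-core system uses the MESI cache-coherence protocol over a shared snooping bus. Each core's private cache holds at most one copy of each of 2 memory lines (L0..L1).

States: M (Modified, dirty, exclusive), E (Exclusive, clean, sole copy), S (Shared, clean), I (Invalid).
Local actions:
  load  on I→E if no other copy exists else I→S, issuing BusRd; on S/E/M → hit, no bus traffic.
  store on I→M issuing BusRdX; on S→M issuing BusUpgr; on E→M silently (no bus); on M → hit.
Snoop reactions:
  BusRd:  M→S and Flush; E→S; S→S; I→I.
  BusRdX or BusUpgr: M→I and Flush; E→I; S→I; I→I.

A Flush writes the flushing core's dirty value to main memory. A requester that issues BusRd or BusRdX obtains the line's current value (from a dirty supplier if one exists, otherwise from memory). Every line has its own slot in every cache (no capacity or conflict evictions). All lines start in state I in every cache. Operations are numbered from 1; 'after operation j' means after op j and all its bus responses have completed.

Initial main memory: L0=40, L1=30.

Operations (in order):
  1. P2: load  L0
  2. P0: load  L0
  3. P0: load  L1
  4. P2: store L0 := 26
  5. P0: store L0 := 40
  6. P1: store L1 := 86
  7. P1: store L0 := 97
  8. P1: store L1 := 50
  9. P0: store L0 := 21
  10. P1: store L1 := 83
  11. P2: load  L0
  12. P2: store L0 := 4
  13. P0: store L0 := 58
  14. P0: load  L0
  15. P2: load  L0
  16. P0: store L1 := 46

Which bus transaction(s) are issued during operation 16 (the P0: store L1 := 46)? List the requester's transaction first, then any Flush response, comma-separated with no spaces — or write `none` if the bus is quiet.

bus = BusRdX,Flush

[1] P2: load  L0 | P0:I, P1:I, P2:E(40) | bus: BusRd
[2] P0: load  L0 | P0:S(40), P1:I, P2:S(40) | bus: BusRd
[3] P0: load  L1 | P0:E(30), P1:I, P2:I | bus: BusRd
[4] P2: store L0 := 26 | P0:I, P1:I, P2:M(26) | bus: BusUpgr
[5] P0: store L0 := 40 | P0:M(40), P1:I, P2:I | bus: BusRdX,Flush
[6] P1: store L1 := 86 | P0:I, P1:M(86), P2:I | bus: BusRdX
[7] P1: store L0 := 97 | P0:I, P1:M(97), P2:I | bus: BusRdX,Flush
[8] P1: store L1 := 50 | P0:I, P1:M(50), P2:I | bus: none
[9] P0: store L0 := 21 | P0:M(21), P1:I, P2:I | bus: BusRdX,Flush
[10] P1: store L1 := 83 | P0:I, P1:M(83), P2:I | bus: none
[11] P2: load  L0 | P0:S(21), P1:I, P2:S(21) | bus: BusRd,Flush
[12] P2: store L0 := 4 | P0:I, P1:I, P2:M(4) | bus: BusUpgr
[13] P0: store L0 := 58 | P0:M(58), P1:I, P2:I | bus: BusRdX,Flush
[14] P0: load  L0 | P0:M(58), P1:I, P2:I | bus: none
[15] P2: load  L0 | P0:S(58), P1:I, P2:S(58) | bus: BusRd,Flush
[16] P0: store L1 := 46 | P0:M(46), P1:I, P2:I | bus: BusRdX,Flush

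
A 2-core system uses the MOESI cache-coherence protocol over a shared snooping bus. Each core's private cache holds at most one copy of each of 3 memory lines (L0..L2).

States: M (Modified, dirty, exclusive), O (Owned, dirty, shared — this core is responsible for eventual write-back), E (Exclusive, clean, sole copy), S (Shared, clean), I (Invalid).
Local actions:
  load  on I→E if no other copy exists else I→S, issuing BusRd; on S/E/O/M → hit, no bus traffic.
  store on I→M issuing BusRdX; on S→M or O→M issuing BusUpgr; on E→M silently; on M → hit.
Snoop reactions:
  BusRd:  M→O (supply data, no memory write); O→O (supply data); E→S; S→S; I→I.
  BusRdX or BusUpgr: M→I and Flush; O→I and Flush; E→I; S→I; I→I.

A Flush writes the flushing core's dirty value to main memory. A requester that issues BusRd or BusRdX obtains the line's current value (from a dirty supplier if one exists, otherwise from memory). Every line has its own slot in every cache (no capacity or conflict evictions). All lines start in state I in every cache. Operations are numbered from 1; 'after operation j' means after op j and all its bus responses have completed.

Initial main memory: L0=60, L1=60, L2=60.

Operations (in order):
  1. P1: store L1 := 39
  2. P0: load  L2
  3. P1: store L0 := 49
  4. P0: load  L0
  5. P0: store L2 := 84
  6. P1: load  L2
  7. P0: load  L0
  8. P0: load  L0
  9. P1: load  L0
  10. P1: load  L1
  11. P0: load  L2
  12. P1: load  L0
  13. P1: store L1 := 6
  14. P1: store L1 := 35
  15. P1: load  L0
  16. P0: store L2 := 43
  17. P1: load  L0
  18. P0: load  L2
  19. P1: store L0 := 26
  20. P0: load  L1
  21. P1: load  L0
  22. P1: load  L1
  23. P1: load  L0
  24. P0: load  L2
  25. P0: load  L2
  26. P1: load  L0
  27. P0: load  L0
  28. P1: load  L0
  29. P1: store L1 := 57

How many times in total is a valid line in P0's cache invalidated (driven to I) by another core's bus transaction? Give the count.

1. P1: store L1 := 39  bus=[BusRdX]  L1: P0=I P1=M  mem[L1]=60
2. P0: load  L2  bus=[BusRd]  L2: P0=E P1=I  mem[L2]=60
3. P1: store L0 := 49  bus=[BusRdX]  L0: P0=I P1=M  mem[L0]=60
4. P0: load  L0  bus=[BusRd]  L0: P0=S P1=O  mem[L0]=60
5. P0: store L2 := 84  bus=[-]  L2: P0=M P1=I  mem[L2]=60
6. P1: load  L2  bus=[BusRd]  L2: P0=O P1=S  mem[L2]=60
7. P0: load  L0  bus=[-]  L0: P0=S P1=O  mem[L0]=60
8. P0: load  L0  bus=[-]  L0: P0=S P1=O  mem[L0]=60
9. P1: load  L0  bus=[-]  L0: P0=S P1=O  mem[L0]=60
10. P1: load  L1  bus=[-]  L1: P0=I P1=M  mem[L1]=60
11. P0: load  L2  bus=[-]  L2: P0=O P1=S  mem[L2]=60
12. P1: load  L0  bus=[-]  L0: P0=S P1=O  mem[L0]=60
13. P1: store L1 := 6  bus=[-]  L1: P0=I P1=M  mem[L1]=60
14. P1: store L1 := 35  bus=[-]  L1: P0=I P1=M  mem[L1]=60
15. P1: load  L0  bus=[-]  L0: P0=S P1=O  mem[L0]=60
16. P0: store L2 := 43  bus=[BusUpgr]  L2: P0=M P1=I  mem[L2]=60
17. P1: load  L0  bus=[-]  L0: P0=S P1=O  mem[L0]=60
18. P0: load  L2  bus=[-]  L2: P0=M P1=I  mem[L2]=60
19. P1: store L0 := 26  bus=[BusUpgr]  L0: P0=I P1=M  mem[L0]=60
20. P0: load  L1  bus=[BusRd]  L1: P0=S P1=O  mem[L1]=60
21. P1: load  L0  bus=[-]  L0: P0=I P1=M  mem[L0]=60
22. P1: load  L1  bus=[-]  L1: P0=S P1=O  mem[L1]=60
23. P1: load  L0  bus=[-]  L0: P0=I P1=M  mem[L0]=60
24. P0: load  L2  bus=[-]  L2: P0=M P1=I  mem[L2]=60
25. P0: load  L2  bus=[-]  L2: P0=M P1=I  mem[L2]=60
26. P1: load  L0  bus=[-]  L0: P0=I P1=M  mem[L0]=60
27. P0: load  L0  bus=[BusRd]  L0: P0=S P1=O  mem[L0]=60
28. P1: load  L0  bus=[-]  L0: P0=S P1=O  mem[L0]=60
29. P1: store L1 := 57  bus=[BusUpgr]  L1: P0=I P1=M  mem[L1]=60

invalidations = 2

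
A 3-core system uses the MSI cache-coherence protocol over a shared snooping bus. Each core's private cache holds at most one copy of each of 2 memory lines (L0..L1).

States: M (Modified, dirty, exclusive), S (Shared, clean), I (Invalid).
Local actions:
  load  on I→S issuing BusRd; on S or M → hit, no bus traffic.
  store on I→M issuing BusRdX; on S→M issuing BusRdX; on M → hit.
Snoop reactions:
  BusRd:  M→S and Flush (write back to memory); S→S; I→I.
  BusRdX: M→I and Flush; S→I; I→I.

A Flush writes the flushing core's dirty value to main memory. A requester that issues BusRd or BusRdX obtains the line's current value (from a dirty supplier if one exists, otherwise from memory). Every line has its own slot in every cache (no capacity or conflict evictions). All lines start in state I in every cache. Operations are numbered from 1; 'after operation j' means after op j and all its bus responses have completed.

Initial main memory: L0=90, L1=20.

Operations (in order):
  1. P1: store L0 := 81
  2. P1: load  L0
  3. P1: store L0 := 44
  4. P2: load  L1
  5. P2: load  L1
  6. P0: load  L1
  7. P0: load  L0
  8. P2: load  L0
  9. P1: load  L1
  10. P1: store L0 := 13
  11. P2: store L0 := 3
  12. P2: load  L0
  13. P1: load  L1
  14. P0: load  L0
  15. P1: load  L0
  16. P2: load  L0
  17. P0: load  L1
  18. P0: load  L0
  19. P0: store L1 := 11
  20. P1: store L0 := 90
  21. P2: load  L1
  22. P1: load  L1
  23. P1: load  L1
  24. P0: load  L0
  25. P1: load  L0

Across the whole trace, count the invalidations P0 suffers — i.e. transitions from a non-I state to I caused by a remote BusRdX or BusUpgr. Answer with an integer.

step 1: P1: store L0 := 81  ⟶  IMI  (L0)  txn=BusRdX  M[L0]=90
step 2: P1: load  L0  ⟶  IMI  (L0)  txn=∅  M[L0]=90
step 3: P1: store L0 := 44  ⟶  IMI  (L0)  txn=∅  M[L0]=90
step 4: P2: load  L1  ⟶  IIS  (L1)  txn=BusRd  M[L1]=20
step 5: P2: load  L1  ⟶  IIS  (L1)  txn=∅  M[L1]=20
step 6: P0: load  L1  ⟶  SIS  (L1)  txn=BusRd  M[L1]=20
step 7: P0: load  L0  ⟶  SSI  (L0)  txn=BusRd+Flush  M[L0]=44
step 8: P2: load  L0  ⟶  SSS  (L0)  txn=BusRd  M[L0]=44
step 9: P1: load  L1  ⟶  SSS  (L1)  txn=BusRd  M[L1]=20
step 10: P1: store L0 := 13  ⟶  IMI  (L0)  txn=BusRdX  M[L0]=44
step 11: P2: store L0 := 3  ⟶  IIM  (L0)  txn=BusRdX+Flush  M[L0]=13
step 12: P2: load  L0  ⟶  IIM  (L0)  txn=∅  M[L0]=13
step 13: P1: load  L1  ⟶  SSS  (L1)  txn=∅  M[L1]=20
step 14: P0: load  L0  ⟶  SIS  (L0)  txn=BusRd+Flush  M[L0]=3
step 15: P1: load  L0  ⟶  SSS  (L0)  txn=BusRd  M[L0]=3
step 16: P2: load  L0  ⟶  SSS  (L0)  txn=∅  M[L0]=3
step 17: P0: load  L1  ⟶  SSS  (L1)  txn=∅  M[L1]=20
step 18: P0: load  L0  ⟶  SSS  (L0)  txn=∅  M[L0]=3
step 19: P0: store L1 := 11  ⟶  MII  (L1)  txn=BusRdX  M[L1]=20
step 20: P1: store L0 := 90  ⟶  IMI  (L0)  txn=BusRdX  M[L0]=3
step 21: P2: load  L1  ⟶  SIS  (L1)  txn=BusRd+Flush  M[L1]=11
step 22: P1: load  L1  ⟶  SSS  (L1)  txn=BusRd  M[L1]=11
step 23: P1: load  L1  ⟶  SSS  (L1)  txn=∅  M[L1]=11
step 24: P0: load  L0  ⟶  SSI  (L0)  txn=BusRd+Flush  M[L0]=90
step 25: P1: load  L0  ⟶  SSI  (L0)  txn=∅  M[L0]=90

invalidations = 2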